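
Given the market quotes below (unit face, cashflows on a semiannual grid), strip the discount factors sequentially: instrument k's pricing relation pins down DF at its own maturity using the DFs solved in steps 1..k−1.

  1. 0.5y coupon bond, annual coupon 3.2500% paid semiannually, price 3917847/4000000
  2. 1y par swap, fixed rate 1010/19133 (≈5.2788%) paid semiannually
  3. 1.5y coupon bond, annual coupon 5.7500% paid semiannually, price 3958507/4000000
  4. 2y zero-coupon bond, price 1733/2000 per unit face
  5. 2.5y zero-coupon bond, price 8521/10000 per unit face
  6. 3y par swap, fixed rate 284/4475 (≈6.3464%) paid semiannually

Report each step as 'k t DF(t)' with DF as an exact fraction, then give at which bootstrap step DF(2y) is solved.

1 1/2 4819/5000
2 1 1899/2000
3 3/2 1817/2000
4 2 1733/2000
5 5/2 8521/10000
6 3 1037/1250
DF(2y) is solved at step 4

step 1 [0.5y] bond c/2=13/800: DF=(3917847/4000000 − 13/800·(0))/(1+13/800) = 4819/5000 ≈ 0.963800
step 2 [1y] swap r/2=505/19133: DF=(1 − 505/19133·(0.963800))/(1+505/19133) = 1899/2000 ≈ 0.949500
step 3 [1.5y] bond c/2=23/800: DF=(3958507/4000000 − 23/800·(0.963800+0.949500))/(1+23/800) = 1817/2000 ≈ 0.908500
step 4 [2y] zero: DF = P = 1733/2000 ≈ 0.866500
step 5 [2.5y] zero: DF = P = 8521/10000 ≈ 0.852100
step 6 [3y] swap r/2=142/4475: DF=(1 − 142/4475·(0.963800+0.949500+0.908500+0.866500+0.852100))/(1+142/4475) = 1037/1250 ≈ 0.829600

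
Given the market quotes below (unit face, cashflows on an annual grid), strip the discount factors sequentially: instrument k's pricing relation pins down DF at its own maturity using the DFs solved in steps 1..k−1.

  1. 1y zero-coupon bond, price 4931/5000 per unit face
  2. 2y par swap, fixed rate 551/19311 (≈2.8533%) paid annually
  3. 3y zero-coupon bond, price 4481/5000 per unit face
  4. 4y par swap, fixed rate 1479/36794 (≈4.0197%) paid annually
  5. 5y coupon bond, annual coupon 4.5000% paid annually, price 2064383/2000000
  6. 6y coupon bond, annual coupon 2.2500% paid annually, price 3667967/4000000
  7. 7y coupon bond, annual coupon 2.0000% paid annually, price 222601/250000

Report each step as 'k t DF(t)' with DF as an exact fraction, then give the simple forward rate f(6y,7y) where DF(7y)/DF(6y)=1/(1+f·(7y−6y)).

step 1 [1y] zero: DF = P = 4931/5000 ≈ 0.986200
step 2 [2y] swap r/1=551/19311: DF=(1 − 551/19311·(0.986200))/(1+551/19311) = 9449/10000 ≈ 0.944900
step 3 [3y] zero: DF = P = 4481/5000 ≈ 0.896200
step 4 [4y] swap r/1=1479/36794: DF=(1 − 1479/36794·(0.986200+0.944900+0.896200))/(1+1479/36794) = 8521/10000 ≈ 0.852100
step 5 [5y] bond c/1=9/200: DF=(2064383/2000000 − 9/200·(0.986200+0.944900+0.896200+0.852100))/(1+9/200) = 8293/10000 ≈ 0.829300
step 6 [6y] bond c/1=9/400: DF=(3667967/4000000 − 9/400·(0.986200+0.944900+0.896200+0.852100+0.829300))/(1+9/400) = 997/1250 ≈ 0.797600
step 7 [7y] bond c/1=1/50: DF=(222601/250000 − 1/50·(0.986200+0.944900+0.896200+0.852100+0.829300+0.797600))/(1+1/50) = 7689/10000 ≈ 0.768900

1 1 4931/5000
2 2 9449/10000
3 3 4481/5000
4 4 8521/10000
5 5 8293/10000
6 6 997/1250
7 7 7689/10000
f(6y,7y) = ((997/1250)/(7689/10000) − 1)/(1) = 287/7689 ≈ 3.7326%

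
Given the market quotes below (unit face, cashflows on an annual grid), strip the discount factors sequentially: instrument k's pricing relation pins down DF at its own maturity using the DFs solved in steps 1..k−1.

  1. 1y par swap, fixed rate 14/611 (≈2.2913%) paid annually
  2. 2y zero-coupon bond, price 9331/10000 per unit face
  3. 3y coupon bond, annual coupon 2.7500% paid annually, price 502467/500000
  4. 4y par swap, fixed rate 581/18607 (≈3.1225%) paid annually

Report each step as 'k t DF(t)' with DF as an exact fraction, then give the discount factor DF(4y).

1 1 611/625
2 2 9331/10000
3 3 9269/10000
4 4 4419/5000
DF(4y) = 4419/5000 ≈ 0.883800

step 1 [1y] swap r/1=14/611: DF=(1 − 14/611·(0))/(1+14/611) = 611/625 ≈ 0.977600
step 2 [2y] zero: DF = P = 9331/10000 ≈ 0.933100
step 3 [3y] bond c/1=11/400: DF=(502467/500000 − 11/400·(0.977600+0.933100))/(1+11/400) = 9269/10000 ≈ 0.926900
step 4 [4y] swap r/1=581/18607: DF=(1 − 581/18607·(0.977600+0.933100+0.926900))/(1+581/18607) = 4419/5000 ≈ 0.883800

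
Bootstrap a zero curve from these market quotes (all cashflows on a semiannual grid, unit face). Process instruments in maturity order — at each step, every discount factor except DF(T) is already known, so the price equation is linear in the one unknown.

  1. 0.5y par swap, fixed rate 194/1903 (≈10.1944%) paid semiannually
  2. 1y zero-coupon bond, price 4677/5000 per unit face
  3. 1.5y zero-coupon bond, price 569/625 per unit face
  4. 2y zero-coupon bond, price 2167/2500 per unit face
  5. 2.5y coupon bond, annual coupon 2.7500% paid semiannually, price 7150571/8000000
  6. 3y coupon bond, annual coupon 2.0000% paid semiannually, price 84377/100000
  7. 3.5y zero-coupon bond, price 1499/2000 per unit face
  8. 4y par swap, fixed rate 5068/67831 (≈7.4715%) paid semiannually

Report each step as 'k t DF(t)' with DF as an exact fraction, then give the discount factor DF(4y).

step 1 [0.5y] swap r/2=97/1903: DF=(1 − 97/1903·(0))/(1+97/1903) = 1903/2000 ≈ 0.951500
step 2 [1y] zero: DF = P = 4677/5000 ≈ 0.935400
step 3 [1.5y] zero: DF = P = 569/625 ≈ 0.910400
step 4 [2y] zero: DF = P = 2167/2500 ≈ 0.866800
step 5 [2.5y] bond c/2=11/800: DF=(7150571/8000000 − 11/800·(0.951500+0.935400+0.910400+0.866800))/(1+11/800) = 104/125 ≈ 0.832000
step 6 [3y] bond c/2=1/100: DF=(84377/100000 − 1/100·(0.951500+0.935400+0.910400+0.866800+0.832000))/(1+1/100) = 7909/10000 ≈ 0.790900
step 7 [3.5y] zero: DF = P = 1499/2000 ≈ 0.749500
step 8 [4y] swap r/2=2534/67831: DF=(1 − 2534/67831·(0.951500+0.935400+0.910400+0.866800+0.832000+0.790900+0.749500))/(1+2534/67831) = 3733/5000 ≈ 0.746600

1 1/2 1903/2000
2 1 4677/5000
3 3/2 569/625
4 2 2167/2500
5 5/2 104/125
6 3 7909/10000
7 7/2 1499/2000
8 4 3733/5000
DF(4y) = 3733/5000 ≈ 0.746600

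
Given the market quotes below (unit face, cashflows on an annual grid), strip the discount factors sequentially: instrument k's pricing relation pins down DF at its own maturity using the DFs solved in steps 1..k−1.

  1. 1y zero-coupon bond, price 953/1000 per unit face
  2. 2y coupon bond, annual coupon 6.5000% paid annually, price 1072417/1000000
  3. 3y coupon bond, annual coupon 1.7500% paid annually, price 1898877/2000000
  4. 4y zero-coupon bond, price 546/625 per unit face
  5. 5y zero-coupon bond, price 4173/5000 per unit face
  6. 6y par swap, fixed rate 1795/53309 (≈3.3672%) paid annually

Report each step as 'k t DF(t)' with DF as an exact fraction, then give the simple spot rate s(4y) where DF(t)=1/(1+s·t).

step 1 [1y] zero: DF = P = 953/1000 ≈ 0.953000
step 2 [2y] bond c/1=13/200: DF=(1072417/1000000 − 13/200·(0.953000))/(1+13/200) = 593/625 ≈ 0.948800
step 3 [3y] bond c/1=7/400: DF=(1898877/2000000 − 7/400·(0.953000+0.948800))/(1+7/400) = 2251/2500 ≈ 0.900400
step 4 [4y] zero: DF = P = 546/625 ≈ 0.873600
step 5 [5y] zero: DF = P = 4173/5000 ≈ 0.834600
step 6 [6y] swap r/1=1795/53309: DF=(1 − 1795/53309·(0.953000+0.948800+0.900400+0.873600+0.834600))/(1+1795/53309) = 1641/2000 ≈ 0.820500

1 1 953/1000
2 2 593/625
3 3 2251/2500
4 4 546/625
5 5 4173/5000
6 6 1641/2000
s(4y) = (1/(546/625) − 1)/(4) = 79/2184 ≈ 3.6172%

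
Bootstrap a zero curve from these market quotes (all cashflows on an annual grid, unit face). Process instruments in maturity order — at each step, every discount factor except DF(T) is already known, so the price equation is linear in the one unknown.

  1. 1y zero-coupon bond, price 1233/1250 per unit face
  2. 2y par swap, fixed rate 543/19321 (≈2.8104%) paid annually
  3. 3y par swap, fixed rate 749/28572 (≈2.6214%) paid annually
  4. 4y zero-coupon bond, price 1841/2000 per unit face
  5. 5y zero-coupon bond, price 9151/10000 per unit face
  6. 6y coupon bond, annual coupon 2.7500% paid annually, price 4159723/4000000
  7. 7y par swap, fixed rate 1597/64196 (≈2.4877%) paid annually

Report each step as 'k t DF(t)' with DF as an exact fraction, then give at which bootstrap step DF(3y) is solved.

1 1 1233/1250
2 2 9457/10000
3 3 9251/10000
4 4 1841/2000
5 5 9151/10000
6 6 1773/2000
7 7 8403/10000
DF(3y) is solved at step 3

step 1 [1y] zero: DF = P = 1233/1250 ≈ 0.986400
step 2 [2y] swap r/1=543/19321: DF=(1 − 543/19321·(0.986400))/(1+543/19321) = 9457/10000 ≈ 0.945700
step 3 [3y] swap r/1=749/28572: DF=(1 − 749/28572·(0.986400+0.945700))/(1+749/28572) = 9251/10000 ≈ 0.925100
step 4 [4y] zero: DF = P = 1841/2000 ≈ 0.920500
step 5 [5y] zero: DF = P = 9151/10000 ≈ 0.915100
step 6 [6y] bond c/1=11/400: DF=(4159723/4000000 − 11/400·(0.986400+0.945700+0.925100+0.920500+0.915100))/(1+11/400) = 1773/2000 ≈ 0.886500
step 7 [7y] swap r/1=1597/64196: DF=(1 − 1597/64196·(0.986400+0.945700+0.925100+0.920500+0.915100+0.886500))/(1+1597/64196) = 8403/10000 ≈ 0.840300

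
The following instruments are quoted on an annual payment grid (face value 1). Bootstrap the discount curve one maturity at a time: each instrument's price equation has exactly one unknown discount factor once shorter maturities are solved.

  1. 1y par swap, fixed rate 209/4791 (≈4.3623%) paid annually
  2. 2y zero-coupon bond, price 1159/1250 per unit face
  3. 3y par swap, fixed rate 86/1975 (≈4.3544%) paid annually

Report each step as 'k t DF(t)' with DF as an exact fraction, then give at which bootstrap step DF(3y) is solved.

1 1 4791/5000
2 2 1159/1250
3 3 2199/2500
DF(3y) is solved at step 3

step 1 [1y] swap r/1=209/4791: DF=(1 − 209/4791·(0))/(1+209/4791) = 4791/5000 ≈ 0.958200
step 2 [2y] zero: DF = P = 1159/1250 ≈ 0.927200
step 3 [3y] swap r/1=86/1975: DF=(1 − 86/1975·(0.958200+0.927200))/(1+86/1975) = 2199/2500 ≈ 0.879600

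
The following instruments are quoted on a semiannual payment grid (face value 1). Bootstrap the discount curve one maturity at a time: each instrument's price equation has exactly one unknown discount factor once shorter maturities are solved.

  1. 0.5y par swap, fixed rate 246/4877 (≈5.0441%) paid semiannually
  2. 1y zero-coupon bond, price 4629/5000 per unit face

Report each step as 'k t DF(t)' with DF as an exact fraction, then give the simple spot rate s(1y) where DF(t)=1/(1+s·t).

step 1 [0.5y] swap r/2=123/4877: DF=(1 − 123/4877·(0))/(1+123/4877) = 4877/5000 ≈ 0.975400
step 2 [1y] zero: DF = P = 4629/5000 ≈ 0.925800

1 1/2 4877/5000
2 1 4629/5000
s(1y) = (1/(4629/5000) − 1)/(1) = 371/4629 ≈ 8.0147%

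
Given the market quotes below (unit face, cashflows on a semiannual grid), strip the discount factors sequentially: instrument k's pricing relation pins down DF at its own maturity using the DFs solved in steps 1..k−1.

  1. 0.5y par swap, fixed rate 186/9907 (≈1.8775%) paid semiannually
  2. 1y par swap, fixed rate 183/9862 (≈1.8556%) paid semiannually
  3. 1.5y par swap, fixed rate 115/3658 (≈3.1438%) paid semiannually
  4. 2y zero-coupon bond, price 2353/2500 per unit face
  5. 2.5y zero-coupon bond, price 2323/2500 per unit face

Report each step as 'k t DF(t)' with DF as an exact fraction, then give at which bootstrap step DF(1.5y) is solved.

1 1/2 9907/10000
2 1 9817/10000
3 3/2 477/500
4 2 2353/2500
5 5/2 2323/2500
DF(1.5y) is solved at step 3

step 1 [0.5y] swap r/2=93/9907: DF=(1 − 93/9907·(0))/(1+93/9907) = 9907/10000 ≈ 0.990700
step 2 [1y] swap r/2=183/19724: DF=(1 − 183/19724·(0.990700))/(1+183/19724) = 9817/10000 ≈ 0.981700
step 3 [1.5y] swap r/2=115/7316: DF=(1 − 115/7316·(0.990700+0.981700))/(1+115/7316) = 477/500 ≈ 0.954000
step 4 [2y] zero: DF = P = 2353/2500 ≈ 0.941200
step 5 [2.5y] zero: DF = P = 2323/2500 ≈ 0.929200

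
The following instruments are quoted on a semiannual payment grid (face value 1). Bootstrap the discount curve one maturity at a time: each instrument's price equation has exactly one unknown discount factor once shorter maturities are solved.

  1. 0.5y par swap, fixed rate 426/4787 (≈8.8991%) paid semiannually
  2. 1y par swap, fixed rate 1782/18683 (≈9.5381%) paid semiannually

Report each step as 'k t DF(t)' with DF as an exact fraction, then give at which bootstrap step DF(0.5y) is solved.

step 1 [0.5y] swap r/2=213/4787: DF=(1 − 213/4787·(0))/(1+213/4787) = 4787/5000 ≈ 0.957400
step 2 [1y] swap r/2=891/18683: DF=(1 − 891/18683·(0.957400))/(1+891/18683) = 9109/10000 ≈ 0.910900

1 1/2 4787/5000
2 1 9109/10000
DF(0.5y) is solved at step 1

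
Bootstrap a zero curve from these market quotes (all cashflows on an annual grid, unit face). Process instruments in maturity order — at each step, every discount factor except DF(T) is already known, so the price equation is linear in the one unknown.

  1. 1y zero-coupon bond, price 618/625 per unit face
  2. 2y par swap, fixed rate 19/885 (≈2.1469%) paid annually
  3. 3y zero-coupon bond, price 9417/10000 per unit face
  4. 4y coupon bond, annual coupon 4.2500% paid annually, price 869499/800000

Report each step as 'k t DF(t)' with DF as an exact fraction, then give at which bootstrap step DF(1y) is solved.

step 1 [1y] zero: DF = P = 618/625 ≈ 0.988800
step 2 [2y] swap r/1=19/885: DF=(1 − 19/885·(0.988800))/(1+19/885) = 4791/5000 ≈ 0.958200
step 3 [3y] zero: DF = P = 9417/10000 ≈ 0.941700
step 4 [4y] bond c/1=17/400: DF=(869499/800000 − 17/400·(0.988800+0.958200+0.941700))/(1+17/400) = 578/625 ≈ 0.924800

1 1 618/625
2 2 4791/5000
3 3 9417/10000
4 4 578/625
DF(1y) is solved at step 1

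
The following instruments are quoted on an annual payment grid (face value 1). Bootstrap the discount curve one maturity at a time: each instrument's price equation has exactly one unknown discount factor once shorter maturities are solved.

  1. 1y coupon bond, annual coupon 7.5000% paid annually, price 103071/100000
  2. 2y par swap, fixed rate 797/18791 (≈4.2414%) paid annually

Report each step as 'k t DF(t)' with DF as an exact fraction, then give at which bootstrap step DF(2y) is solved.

1 1 2397/2500
2 2 9203/10000
DF(2y) is solved at step 2

step 1 [1y] bond c/1=3/40: DF=(103071/100000 − 3/40·(0))/(1+3/40) = 2397/2500 ≈ 0.958800
step 2 [2y] swap r/1=797/18791: DF=(1 − 797/18791·(0.958800))/(1+797/18791) = 9203/10000 ≈ 0.920300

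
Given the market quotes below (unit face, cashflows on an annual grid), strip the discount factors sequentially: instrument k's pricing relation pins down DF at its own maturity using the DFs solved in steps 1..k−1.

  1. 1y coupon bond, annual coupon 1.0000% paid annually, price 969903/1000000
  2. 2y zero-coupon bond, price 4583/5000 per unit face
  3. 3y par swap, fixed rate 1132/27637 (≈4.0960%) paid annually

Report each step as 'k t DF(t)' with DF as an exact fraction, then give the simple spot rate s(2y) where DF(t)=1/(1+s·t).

step 1 [1y] bond c/1=1/100: DF=(969903/1000000 − 1/100·(0))/(1+1/100) = 9603/10000 ≈ 0.960300
step 2 [2y] zero: DF = P = 4583/5000 ≈ 0.916600
step 3 [3y] swap r/1=1132/27637: DF=(1 − 1132/27637·(0.960300+0.916600))/(1+1132/27637) = 2217/2500 ≈ 0.886800

1 1 9603/10000
2 2 4583/5000
3 3 2217/2500
s(2y) = (1/(4583/5000) − 1)/(2) = 417/9166 ≈ 4.5494%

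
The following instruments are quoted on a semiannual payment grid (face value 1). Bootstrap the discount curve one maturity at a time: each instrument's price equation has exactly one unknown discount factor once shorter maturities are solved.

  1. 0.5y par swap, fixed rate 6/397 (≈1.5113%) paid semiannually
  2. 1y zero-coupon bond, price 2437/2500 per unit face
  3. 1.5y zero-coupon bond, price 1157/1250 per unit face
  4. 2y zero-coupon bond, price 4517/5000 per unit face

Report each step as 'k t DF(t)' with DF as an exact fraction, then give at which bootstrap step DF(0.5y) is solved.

step 1 [0.5y] swap r/2=3/397: DF=(1 − 3/397·(0))/(1+3/397) = 397/400 ≈ 0.992500
step 2 [1y] zero: DF = P = 2437/2500 ≈ 0.974800
step 3 [1.5y] zero: DF = P = 1157/1250 ≈ 0.925600
step 4 [2y] zero: DF = P = 4517/5000 ≈ 0.903400

1 1/2 397/400
2 1 2437/2500
3 3/2 1157/1250
4 2 4517/5000
DF(0.5y) is solved at step 1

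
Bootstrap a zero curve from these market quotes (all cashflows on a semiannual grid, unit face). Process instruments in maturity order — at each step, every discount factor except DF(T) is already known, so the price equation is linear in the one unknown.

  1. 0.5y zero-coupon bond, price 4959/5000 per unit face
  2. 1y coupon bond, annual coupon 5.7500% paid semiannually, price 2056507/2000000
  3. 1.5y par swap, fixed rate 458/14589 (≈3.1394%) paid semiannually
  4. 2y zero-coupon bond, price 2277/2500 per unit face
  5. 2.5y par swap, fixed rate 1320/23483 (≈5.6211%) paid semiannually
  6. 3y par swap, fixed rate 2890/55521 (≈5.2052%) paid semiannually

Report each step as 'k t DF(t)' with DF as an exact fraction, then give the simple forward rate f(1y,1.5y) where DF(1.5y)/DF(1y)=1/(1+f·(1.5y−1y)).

step 1 [0.5y] zero: DF = P = 4959/5000 ≈ 0.991800
step 2 [1y] bond c/2=23/800: DF=(2056507/2000000 − 23/800·(0.991800))/(1+23/800) = 4859/5000 ≈ 0.971800
step 3 [1.5y] swap r/2=229/14589: DF=(1 − 229/14589·(0.991800+0.971800))/(1+229/14589) = 4771/5000 ≈ 0.954200
step 4 [2y] zero: DF = P = 2277/2500 ≈ 0.910800
step 5 [2.5y] swap r/2=660/23483: DF=(1 − 660/23483·(0.991800+0.971800+0.954200+0.910800))/(1+660/23483) = 217/250 ≈ 0.868000
step 6 [3y] swap r/2=1445/55521: DF=(1 − 1445/55521·(0.991800+0.971800+0.954200+0.910800+0.868000))/(1+1445/55521) = 1711/2000 ≈ 0.855500

1 1/2 4959/5000
2 1 4859/5000
3 3/2 4771/5000
4 2 2277/2500
5 5/2 217/250
6 3 1711/2000
f(1y,1.5y) = ((4859/5000)/(4771/5000) − 1)/(1/2) = 176/4771 ≈ 3.6890%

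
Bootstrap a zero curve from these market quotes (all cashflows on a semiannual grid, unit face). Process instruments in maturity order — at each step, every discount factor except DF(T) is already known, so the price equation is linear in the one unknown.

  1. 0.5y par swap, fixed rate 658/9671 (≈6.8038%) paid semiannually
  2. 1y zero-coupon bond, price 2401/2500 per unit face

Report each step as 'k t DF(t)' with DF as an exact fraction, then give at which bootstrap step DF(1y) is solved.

step 1 [0.5y] swap r/2=329/9671: DF=(1 − 329/9671·(0))/(1+329/9671) = 9671/10000 ≈ 0.967100
step 2 [1y] zero: DF = P = 2401/2500 ≈ 0.960400

1 1/2 9671/10000
2 1 2401/2500
DF(1y) is solved at step 2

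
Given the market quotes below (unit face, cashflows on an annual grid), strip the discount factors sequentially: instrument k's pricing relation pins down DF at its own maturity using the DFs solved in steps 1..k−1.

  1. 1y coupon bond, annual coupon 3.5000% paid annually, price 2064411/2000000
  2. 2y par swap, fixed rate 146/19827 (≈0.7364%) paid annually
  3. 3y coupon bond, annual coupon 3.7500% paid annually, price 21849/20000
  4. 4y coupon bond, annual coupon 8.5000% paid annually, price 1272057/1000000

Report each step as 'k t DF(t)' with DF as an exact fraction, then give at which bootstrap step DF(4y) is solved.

1 1 9973/10000
2 2 4927/5000
3 3 9813/10000
4 4 4701/5000
DF(4y) is solved at step 4

step 1 [1y] bond c/1=7/200: DF=(2064411/2000000 − 7/200·(0))/(1+7/200) = 9973/10000 ≈ 0.997300
step 2 [2y] swap r/1=146/19827: DF=(1 − 146/19827·(0.997300))/(1+146/19827) = 4927/5000 ≈ 0.985400
step 3 [3y] bond c/1=3/80: DF=(21849/20000 − 3/80·(0.997300+0.985400))/(1+3/80) = 9813/10000 ≈ 0.981300
step 4 [4y] bond c/1=17/200: DF=(1272057/1000000 − 17/200·(0.997300+0.985400+0.981300))/(1+17/200) = 4701/5000 ≈ 0.940200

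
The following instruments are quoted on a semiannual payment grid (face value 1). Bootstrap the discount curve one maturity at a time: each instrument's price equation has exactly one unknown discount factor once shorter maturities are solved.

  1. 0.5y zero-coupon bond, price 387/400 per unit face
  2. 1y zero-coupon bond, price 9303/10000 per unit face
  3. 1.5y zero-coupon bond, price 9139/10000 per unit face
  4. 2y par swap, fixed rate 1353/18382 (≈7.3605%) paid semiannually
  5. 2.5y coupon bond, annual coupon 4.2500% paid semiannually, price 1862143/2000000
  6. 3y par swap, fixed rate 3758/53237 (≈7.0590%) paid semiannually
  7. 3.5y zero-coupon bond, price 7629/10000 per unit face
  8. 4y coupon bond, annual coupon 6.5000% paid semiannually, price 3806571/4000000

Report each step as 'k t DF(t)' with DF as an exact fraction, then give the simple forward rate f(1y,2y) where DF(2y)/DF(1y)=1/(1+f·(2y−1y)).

step 1 [0.5y] zero: DF = P = 387/400 ≈ 0.967500
step 2 [1y] zero: DF = P = 9303/10000 ≈ 0.930300
step 3 [1.5y] zero: DF = P = 9139/10000 ≈ 0.913900
step 4 [2y] swap r/2=1353/36764: DF=(1 − 1353/36764·(0.967500+0.930300+0.913900))/(1+1353/36764) = 8647/10000 ≈ 0.864700
step 5 [2.5y] bond c/2=17/800: DF=(1862143/2000000 − 17/800·(0.967500+0.930300+0.913900+0.864700))/(1+17/800) = 522/625 ≈ 0.835200
step 6 [3y] swap r/2=1879/53237: DF=(1 − 1879/53237·(0.967500+0.930300+0.913900+0.864700+0.835200))/(1+1879/53237) = 8121/10000 ≈ 0.812100
step 7 [3.5y] zero: DF = P = 7629/10000 ≈ 0.762900
step 8 [4y] bond c/2=13/400: DF=(3806571/4000000 − 13/400·(0.967500+0.930300+0.913900+0.864700+0.835200+0.812100+0.762900))/(1+13/400) = 7301/10000 ≈ 0.730100

1 1/2 387/400
2 1 9303/10000
3 3/2 9139/10000
4 2 8647/10000
5 5/2 522/625
6 3 8121/10000
7 7/2 7629/10000
8 4 7301/10000
f(1y,2y) = ((9303/10000)/(8647/10000) − 1)/(1) = 656/8647 ≈ 7.5864%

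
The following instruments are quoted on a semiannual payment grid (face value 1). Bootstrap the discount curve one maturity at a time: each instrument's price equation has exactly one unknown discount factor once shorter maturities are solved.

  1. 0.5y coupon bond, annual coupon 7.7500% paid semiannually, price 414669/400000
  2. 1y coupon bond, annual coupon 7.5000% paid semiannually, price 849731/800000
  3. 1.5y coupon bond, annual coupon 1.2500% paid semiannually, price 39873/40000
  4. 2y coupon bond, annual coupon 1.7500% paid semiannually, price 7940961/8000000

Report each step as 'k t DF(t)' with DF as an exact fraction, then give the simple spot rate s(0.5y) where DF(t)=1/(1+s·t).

step 1 [0.5y] bond c/2=31/800: DF=(414669/400000 − 31/800·(0))/(1+31/800) = 499/500 ≈ 0.998000
step 2 [1y] bond c/2=3/80: DF=(849731/800000 − 3/80·(0.998000))/(1+3/80) = 9877/10000 ≈ 0.987700
step 3 [1.5y] bond c/2=1/160: DF=(39873/40000 − 1/160·(0.998000+0.987700))/(1+1/160) = 9783/10000 ≈ 0.978300
step 4 [2y] bond c/2=7/800: DF=(7940961/8000000 − 7/800·(0.998000+0.987700+0.978300))/(1+7/800) = 9583/10000 ≈ 0.958300

1 1/2 499/500
2 1 9877/10000
3 3/2 9783/10000
4 2 9583/10000
s(0.5y) = (1/(499/500) − 1)/(1/2) = 2/499 ≈ 0.4008%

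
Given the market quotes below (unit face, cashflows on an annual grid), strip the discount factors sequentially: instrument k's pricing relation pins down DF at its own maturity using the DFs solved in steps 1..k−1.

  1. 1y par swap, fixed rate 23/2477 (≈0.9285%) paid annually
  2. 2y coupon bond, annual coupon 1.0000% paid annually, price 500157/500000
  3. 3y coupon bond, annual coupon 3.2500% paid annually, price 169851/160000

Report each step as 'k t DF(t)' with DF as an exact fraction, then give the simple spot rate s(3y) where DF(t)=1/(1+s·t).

1 1 2477/2500
2 2 4903/5000
3 3 9661/10000
s(3y) = (1/(9661/10000) − 1)/(3) = 113/9661 ≈ 1.1697%

step 1 [1y] swap r/1=23/2477: DF=(1 − 23/2477·(0))/(1+23/2477) = 2477/2500 ≈ 0.990800
step 2 [2y] bond c/1=1/100: DF=(500157/500000 − 1/100·(0.990800))/(1+1/100) = 4903/5000 ≈ 0.980600
step 3 [3y] bond c/1=13/400: DF=(169851/160000 − 13/400·(0.990800+0.980600))/(1+13/400) = 9661/10000 ≈ 0.966100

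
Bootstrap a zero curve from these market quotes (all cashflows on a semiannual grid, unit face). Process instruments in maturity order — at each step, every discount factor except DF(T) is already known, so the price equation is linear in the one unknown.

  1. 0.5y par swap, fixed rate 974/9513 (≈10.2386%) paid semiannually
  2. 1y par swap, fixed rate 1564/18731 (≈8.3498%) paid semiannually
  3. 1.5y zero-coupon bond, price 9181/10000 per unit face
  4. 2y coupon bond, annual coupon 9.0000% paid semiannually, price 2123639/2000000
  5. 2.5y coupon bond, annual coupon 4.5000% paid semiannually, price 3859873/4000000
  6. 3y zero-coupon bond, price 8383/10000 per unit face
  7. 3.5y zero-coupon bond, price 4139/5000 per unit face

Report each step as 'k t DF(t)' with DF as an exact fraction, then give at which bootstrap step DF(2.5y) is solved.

1 1/2 9513/10000
2 1 4609/5000
3 3/2 9181/10000
4 2 8959/10000
5 5/2 4313/5000
6 3 8383/10000
7 7/2 4139/5000
DF(2.5y) is solved at step 5

step 1 [0.5y] swap r/2=487/9513: DF=(1 − 487/9513·(0))/(1+487/9513) = 9513/10000 ≈ 0.951300
step 2 [1y] swap r/2=782/18731: DF=(1 − 782/18731·(0.951300))/(1+782/18731) = 4609/5000 ≈ 0.921800
step 3 [1.5y] zero: DF = P = 9181/10000 ≈ 0.918100
step 4 [2y] bond c/2=9/200: DF=(2123639/2000000 − 9/200·(0.951300+0.921800+0.918100))/(1+9/200) = 8959/10000 ≈ 0.895900
step 5 [2.5y] bond c/2=9/400: DF=(3859873/4000000 − 9/400·(0.951300+0.921800+0.918100+0.895900))/(1+9/400) = 4313/5000 ≈ 0.862600
step 6 [3y] zero: DF = P = 8383/10000 ≈ 0.838300
step 7 [3.5y] zero: DF = P = 4139/5000 ≈ 0.827800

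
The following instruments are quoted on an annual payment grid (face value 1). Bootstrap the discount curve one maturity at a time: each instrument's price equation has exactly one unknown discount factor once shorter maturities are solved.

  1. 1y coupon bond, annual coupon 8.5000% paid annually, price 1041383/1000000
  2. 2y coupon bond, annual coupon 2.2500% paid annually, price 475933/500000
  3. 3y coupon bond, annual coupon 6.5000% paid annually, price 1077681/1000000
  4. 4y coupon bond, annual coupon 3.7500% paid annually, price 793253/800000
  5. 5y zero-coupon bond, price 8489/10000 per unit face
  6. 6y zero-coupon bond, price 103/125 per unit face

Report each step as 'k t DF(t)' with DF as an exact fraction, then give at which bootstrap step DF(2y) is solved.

step 1 [1y] bond c/1=17/200: DF=(1041383/1000000 − 17/200·(0))/(1+17/200) = 4799/5000 ≈ 0.959800
step 2 [2y] bond c/1=9/400: DF=(475933/500000 − 9/400·(0.959800))/(1+9/400) = 4549/5000 ≈ 0.909800
step 3 [3y] bond c/1=13/200: DF=(1077681/1000000 − 13/200·(0.959800+0.909800))/(1+13/200) = 4489/5000 ≈ 0.897800
step 4 [4y] bond c/1=3/80: DF=(793253/800000 − 3/80·(0.959800+0.909800+0.897800))/(1+3/80) = 8557/10000 ≈ 0.855700
step 5 [5y] zero: DF = P = 8489/10000 ≈ 0.848900
step 6 [6y] zero: DF = P = 103/125 ≈ 0.824000

1 1 4799/5000
2 2 4549/5000
3 3 4489/5000
4 4 8557/10000
5 5 8489/10000
6 6 103/125
DF(2y) is solved at step 2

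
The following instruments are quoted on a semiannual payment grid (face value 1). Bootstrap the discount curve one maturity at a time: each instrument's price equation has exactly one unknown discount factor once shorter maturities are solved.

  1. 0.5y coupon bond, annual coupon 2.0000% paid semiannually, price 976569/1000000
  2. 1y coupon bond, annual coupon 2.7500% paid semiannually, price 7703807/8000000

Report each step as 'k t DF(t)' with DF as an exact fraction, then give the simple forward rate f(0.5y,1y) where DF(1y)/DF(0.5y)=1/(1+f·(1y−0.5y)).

1 1/2 9669/10000
2 1 1171/1250
f(0.5y,1y) = ((9669/10000)/(1171/1250) − 1)/(1/2) = 301/4684 ≈ 6.4261%

step 1 [0.5y] bond c/2=1/100: DF=(976569/1000000 − 1/100·(0))/(1+1/100) = 9669/10000 ≈ 0.966900
step 2 [1y] bond c/2=11/800: DF=(7703807/8000000 − 11/800·(0.966900))/(1+11/800) = 1171/1250 ≈ 0.936800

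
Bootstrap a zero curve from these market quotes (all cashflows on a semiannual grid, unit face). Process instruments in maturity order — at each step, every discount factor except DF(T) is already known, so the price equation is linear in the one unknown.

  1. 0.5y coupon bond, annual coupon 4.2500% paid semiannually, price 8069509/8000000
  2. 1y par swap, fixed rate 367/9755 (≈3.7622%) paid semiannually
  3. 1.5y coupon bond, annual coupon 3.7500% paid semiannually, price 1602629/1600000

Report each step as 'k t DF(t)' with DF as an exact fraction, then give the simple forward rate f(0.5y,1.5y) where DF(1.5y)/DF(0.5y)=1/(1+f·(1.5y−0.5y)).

step 1 [0.5y] bond c/2=17/800: DF=(8069509/8000000 − 17/800·(0))/(1+17/800) = 9877/10000 ≈ 0.987700
step 2 [1y] swap r/2=367/19510: DF=(1 − 367/19510·(0.987700))/(1+367/19510) = 9633/10000 ≈ 0.963300
step 3 [1.5y] bond c/2=3/160: DF=(1602629/1600000 − 3/160·(0.987700+0.963300))/(1+3/160) = 9473/10000 ≈ 0.947300

1 1/2 9877/10000
2 1 9633/10000
3 3/2 9473/10000
f(0.5y,1.5y) = ((9877/10000)/(9473/10000) − 1)/(1) = 404/9473 ≈ 4.2648%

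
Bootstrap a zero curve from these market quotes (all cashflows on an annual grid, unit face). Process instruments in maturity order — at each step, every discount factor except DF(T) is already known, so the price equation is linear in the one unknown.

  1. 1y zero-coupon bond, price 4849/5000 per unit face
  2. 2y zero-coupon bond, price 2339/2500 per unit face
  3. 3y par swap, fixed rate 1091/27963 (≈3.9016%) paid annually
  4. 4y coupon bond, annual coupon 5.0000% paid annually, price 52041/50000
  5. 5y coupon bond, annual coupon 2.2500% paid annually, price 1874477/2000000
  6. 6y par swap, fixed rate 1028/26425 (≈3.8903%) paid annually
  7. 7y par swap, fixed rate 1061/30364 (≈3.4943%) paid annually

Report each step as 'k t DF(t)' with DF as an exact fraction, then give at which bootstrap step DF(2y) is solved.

1 1 4849/5000
2 2 2339/2500
3 3 8909/10000
4 4 8581/10000
5 5 4181/5000
6 6 993/1250
7 7 3939/5000
DF(2y) is solved at step 2

step 1 [1y] zero: DF = P = 4849/5000 ≈ 0.969800
step 2 [2y] zero: DF = P = 2339/2500 ≈ 0.935600
step 3 [3y] swap r/1=1091/27963: DF=(1 − 1091/27963·(0.969800+0.935600))/(1+1091/27963) = 8909/10000 ≈ 0.890900
step 4 [4y] bond c/1=1/20: DF=(52041/50000 − 1/20·(0.969800+0.935600+0.890900))/(1+1/20) = 8581/10000 ≈ 0.858100
step 5 [5y] bond c/1=9/400: DF=(1874477/2000000 − 9/400·(0.969800+0.935600+0.890900+0.858100))/(1+9/400) = 4181/5000 ≈ 0.836200
step 6 [6y] swap r/1=1028/26425: DF=(1 − 1028/26425·(0.969800+0.935600+0.890900+0.858100+0.836200))/(1+1028/26425) = 993/1250 ≈ 0.794400
step 7 [7y] swap r/1=1061/30364: DF=(1 − 1061/30364·(0.969800+0.935600+0.890900+0.858100+0.836200+0.794400))/(1+1061/30364) = 3939/5000 ≈ 0.787800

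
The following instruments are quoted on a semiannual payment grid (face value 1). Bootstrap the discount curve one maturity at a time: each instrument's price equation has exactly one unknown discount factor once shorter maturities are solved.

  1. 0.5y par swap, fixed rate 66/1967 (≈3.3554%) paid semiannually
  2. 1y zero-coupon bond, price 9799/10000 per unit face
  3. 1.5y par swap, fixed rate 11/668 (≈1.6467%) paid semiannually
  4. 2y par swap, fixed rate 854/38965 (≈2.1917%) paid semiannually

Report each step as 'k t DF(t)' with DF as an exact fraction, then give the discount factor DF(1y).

1 1/2 1967/2000
2 1 9799/10000
3 3/2 4879/5000
4 2 9573/10000
DF(1y) = 9799/10000 ≈ 0.979900

step 1 [0.5y] swap r/2=33/1967: DF=(1 − 33/1967·(0))/(1+33/1967) = 1967/2000 ≈ 0.983500
step 2 [1y] zero: DF = P = 9799/10000 ≈ 0.979900
step 3 [1.5y] swap r/2=11/1336: DF=(1 − 11/1336·(0.983500+0.979900))/(1+11/1336) = 4879/5000 ≈ 0.975800
step 4 [2y] swap r/2=427/38965: DF=(1 − 427/38965·(0.983500+0.979900+0.975800))/(1+427/38965) = 9573/10000 ≈ 0.957300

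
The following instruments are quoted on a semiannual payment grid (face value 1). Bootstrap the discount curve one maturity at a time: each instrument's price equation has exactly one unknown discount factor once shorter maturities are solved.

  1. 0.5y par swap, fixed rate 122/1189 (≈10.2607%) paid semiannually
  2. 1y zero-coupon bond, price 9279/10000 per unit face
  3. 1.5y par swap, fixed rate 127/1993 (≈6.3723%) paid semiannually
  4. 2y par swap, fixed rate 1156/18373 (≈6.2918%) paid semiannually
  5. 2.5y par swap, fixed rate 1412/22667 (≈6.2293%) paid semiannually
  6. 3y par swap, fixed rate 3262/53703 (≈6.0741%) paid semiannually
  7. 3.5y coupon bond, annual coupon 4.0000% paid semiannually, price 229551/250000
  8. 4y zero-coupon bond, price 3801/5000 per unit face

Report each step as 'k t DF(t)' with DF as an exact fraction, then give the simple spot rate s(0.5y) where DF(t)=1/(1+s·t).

step 1 [0.5y] swap r/2=61/1189: DF=(1 − 61/1189·(0))/(1+61/1189) = 1189/1250 ≈ 0.951200
step 2 [1y] zero: DF = P = 9279/10000 ≈ 0.927900
step 3 [1.5y] swap r/2=127/3986: DF=(1 − 127/3986·(0.951200+0.927900))/(1+127/3986) = 9111/10000 ≈ 0.911100
step 4 [2y] swap r/2=578/18373: DF=(1 − 578/18373·(0.951200+0.927900+0.911100))/(1+578/18373) = 2211/2500 ≈ 0.884400
step 5 [2.5y] swap r/2=706/22667: DF=(1 − 706/22667·(0.951200+0.927900+0.911100+0.884400))/(1+706/22667) = 2147/2500 ≈ 0.858800
step 6 [3y] swap r/2=1631/53703: DF=(1 − 1631/53703·(0.951200+0.927900+0.911100+0.884400+0.858800))/(1+1631/53703) = 8369/10000 ≈ 0.836900
step 7 [3.5y] bond c/2=1/50: DF=(229551/250000 − 1/50·(0.951200+0.927900+0.911100+0.884400+0.858800+0.836900))/(1+1/50) = 7949/10000 ≈ 0.794900
step 8 [4y] zero: DF = P = 3801/5000 ≈ 0.760200

1 1/2 1189/1250
2 1 9279/10000
3 3/2 9111/10000
4 2 2211/2500
5 5/2 2147/2500
6 3 8369/10000
7 7/2 7949/10000
8 4 3801/5000
s(0.5y) = (1/(1189/1250) − 1)/(1/2) = 122/1189 ≈ 10.2607%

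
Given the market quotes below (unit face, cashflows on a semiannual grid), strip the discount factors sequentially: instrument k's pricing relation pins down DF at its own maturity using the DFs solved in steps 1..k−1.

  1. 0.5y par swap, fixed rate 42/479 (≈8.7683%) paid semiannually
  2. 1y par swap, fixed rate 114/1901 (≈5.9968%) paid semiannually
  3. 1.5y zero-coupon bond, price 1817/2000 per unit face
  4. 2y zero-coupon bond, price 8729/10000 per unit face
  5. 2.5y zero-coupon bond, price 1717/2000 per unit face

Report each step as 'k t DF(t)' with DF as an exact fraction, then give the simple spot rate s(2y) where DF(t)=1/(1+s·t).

step 1 [0.5y] swap r/2=21/479: DF=(1 − 21/479·(0))/(1+21/479) = 479/500 ≈ 0.958000
step 2 [1y] swap r/2=57/1901: DF=(1 − 57/1901·(0.958000))/(1+57/1901) = 943/1000 ≈ 0.943000
step 3 [1.5y] zero: DF = P = 1817/2000 ≈ 0.908500
step 4 [2y] zero: DF = P = 8729/10000 ≈ 0.872900
step 5 [2.5y] zero: DF = P = 1717/2000 ≈ 0.858500

1 1/2 479/500
2 1 943/1000
3 3/2 1817/2000
4 2 8729/10000
5 5/2 1717/2000
s(2y) = (1/(8729/10000) − 1)/(2) = 1271/17458 ≈ 7.2803%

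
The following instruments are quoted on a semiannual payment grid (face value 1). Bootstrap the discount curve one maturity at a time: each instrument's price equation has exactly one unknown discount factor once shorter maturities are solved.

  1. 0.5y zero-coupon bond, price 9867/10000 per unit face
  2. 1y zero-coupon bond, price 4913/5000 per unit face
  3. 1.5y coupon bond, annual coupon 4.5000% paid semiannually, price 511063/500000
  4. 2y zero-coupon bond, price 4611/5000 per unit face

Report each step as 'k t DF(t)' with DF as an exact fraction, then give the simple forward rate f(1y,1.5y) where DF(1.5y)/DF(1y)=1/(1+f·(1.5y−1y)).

1 1/2 9867/10000
2 1 4913/5000
3 3/2 9563/10000
4 2 4611/5000
f(1y,1.5y) = ((4913/5000)/(9563/10000) − 1)/(1/2) = 526/9563 ≈ 5.5004%

step 1 [0.5y] zero: DF = P = 9867/10000 ≈ 0.986700
step 2 [1y] zero: DF = P = 4913/5000 ≈ 0.982600
step 3 [1.5y] bond c/2=9/400: DF=(511063/500000 − 9/400·(0.986700+0.982600))/(1+9/400) = 9563/10000 ≈ 0.956300
step 4 [2y] zero: DF = P = 4611/5000 ≈ 0.922200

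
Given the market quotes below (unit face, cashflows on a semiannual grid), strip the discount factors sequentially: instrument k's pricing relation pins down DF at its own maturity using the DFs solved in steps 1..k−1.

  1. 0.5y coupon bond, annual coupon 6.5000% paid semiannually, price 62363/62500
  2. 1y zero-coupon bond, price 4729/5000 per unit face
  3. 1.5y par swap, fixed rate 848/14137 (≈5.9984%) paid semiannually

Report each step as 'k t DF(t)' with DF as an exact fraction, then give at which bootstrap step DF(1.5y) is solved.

step 1 [0.5y] bond c/2=13/400: DF=(62363/62500 − 13/400·(0))/(1+13/400) = 604/625 ≈ 0.966400
step 2 [1y] zero: DF = P = 4729/5000 ≈ 0.945800
step 3 [1.5y] swap r/2=424/14137: DF=(1 − 424/14137·(0.966400+0.945800))/(1+424/14137) = 572/625 ≈ 0.915200

1 1/2 604/625
2 1 4729/5000
3 3/2 572/625
DF(1.5y) is solved at step 3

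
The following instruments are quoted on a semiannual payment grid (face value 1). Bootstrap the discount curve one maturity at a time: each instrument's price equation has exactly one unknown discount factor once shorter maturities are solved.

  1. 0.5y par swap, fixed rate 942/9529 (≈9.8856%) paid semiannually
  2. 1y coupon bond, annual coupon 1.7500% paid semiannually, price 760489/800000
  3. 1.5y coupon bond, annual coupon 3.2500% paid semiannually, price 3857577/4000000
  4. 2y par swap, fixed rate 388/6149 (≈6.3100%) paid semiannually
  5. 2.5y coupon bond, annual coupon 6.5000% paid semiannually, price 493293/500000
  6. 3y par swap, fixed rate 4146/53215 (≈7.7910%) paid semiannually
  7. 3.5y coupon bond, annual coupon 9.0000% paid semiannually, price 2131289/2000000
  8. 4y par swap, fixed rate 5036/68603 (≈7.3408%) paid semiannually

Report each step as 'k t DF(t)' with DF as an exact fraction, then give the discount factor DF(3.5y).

step 1 [0.5y] swap r/2=471/9529: DF=(1 − 471/9529·(0))/(1+471/9529) = 9529/10000 ≈ 0.952900
step 2 [1y] bond c/2=7/800: DF=(760489/800000 − 7/800·(0.952900))/(1+7/800) = 9341/10000 ≈ 0.934100
step 3 [1.5y] bond c/2=13/800: DF=(3857577/4000000 − 13/800·(0.952900+0.934100))/(1+13/800) = 2297/2500 ≈ 0.918800
step 4 [2y] swap r/2=194/6149: DF=(1 − 194/6149·(0.952900+0.934100+0.918800))/(1+194/6149) = 2209/2500 ≈ 0.883600
step 5 [2.5y] bond c/2=13/400: DF=(493293/500000 − 13/400·(0.952900+0.934100+0.918800+0.883600))/(1+13/400) = 4197/5000 ≈ 0.839400
step 6 [3y] swap r/2=2073/53215: DF=(1 − 2073/53215·(0.952900+0.934100+0.918800+0.883600+0.839400))/(1+2073/53215) = 7927/10000 ≈ 0.792700
step 7 [3.5y] bond c/2=9/200: DF=(2131289/2000000 − 9/200·(0.952900+0.934100+0.918800+0.883600+0.839400+0.792700))/(1+9/200) = 3953/5000 ≈ 0.790600
step 8 [4y] swap r/2=2518/68603: DF=(1 − 2518/68603·(0.952900+0.934100+0.918800+0.883600+0.839400+0.792700+0.790600))/(1+2518/68603) = 3741/5000 ≈ 0.748200

1 1/2 9529/10000
2 1 9341/10000
3 3/2 2297/2500
4 2 2209/2500
5 5/2 4197/5000
6 3 7927/10000
7 7/2 3953/5000
8 4 3741/5000
DF(3.5y) = 3953/5000 ≈ 0.790600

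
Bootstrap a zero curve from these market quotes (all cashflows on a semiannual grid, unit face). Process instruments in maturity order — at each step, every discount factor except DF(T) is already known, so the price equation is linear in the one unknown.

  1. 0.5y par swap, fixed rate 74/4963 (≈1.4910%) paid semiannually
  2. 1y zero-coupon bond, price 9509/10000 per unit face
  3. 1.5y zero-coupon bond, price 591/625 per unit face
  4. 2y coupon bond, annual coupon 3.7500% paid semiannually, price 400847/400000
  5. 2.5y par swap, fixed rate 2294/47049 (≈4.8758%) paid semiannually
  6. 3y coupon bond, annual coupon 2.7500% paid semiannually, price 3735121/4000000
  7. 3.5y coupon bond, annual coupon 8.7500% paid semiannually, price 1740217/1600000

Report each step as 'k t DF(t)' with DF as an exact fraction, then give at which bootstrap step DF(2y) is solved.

1 1/2 4963/5000
2 1 9509/10000
3 3/2 591/625
4 2 1861/2000
5 5/2 8853/10000
6 3 8573/10000
7 7/2 8089/10000
DF(2y) is solved at step 4

step 1 [0.5y] swap r/2=37/4963: DF=(1 − 37/4963·(0))/(1+37/4963) = 4963/5000 ≈ 0.992600
step 2 [1y] zero: DF = P = 9509/10000 ≈ 0.950900
step 3 [1.5y] zero: DF = P = 591/625 ≈ 0.945600
step 4 [2y] bond c/2=3/160: DF=(400847/400000 − 3/160·(0.992600+0.950900+0.945600))/(1+3/160) = 1861/2000 ≈ 0.930500
step 5 [2.5y] swap r/2=1147/47049: DF=(1 − 1147/47049·(0.992600+0.950900+0.945600+0.930500))/(1+1147/47049) = 8853/10000 ≈ 0.885300
step 6 [3y] bond c/2=11/800: DF=(3735121/4000000 − 11/800·(0.992600+0.950900+0.945600+0.930500+0.885300))/(1+11/800) = 8573/10000 ≈ 0.857300
step 7 [3.5y] bond c/2=7/160: DF=(1740217/1600000 − 7/160·(0.992600+0.950900+0.945600+0.930500+0.885300+0.857300))/(1+7/160) = 8089/10000 ≈ 0.808900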